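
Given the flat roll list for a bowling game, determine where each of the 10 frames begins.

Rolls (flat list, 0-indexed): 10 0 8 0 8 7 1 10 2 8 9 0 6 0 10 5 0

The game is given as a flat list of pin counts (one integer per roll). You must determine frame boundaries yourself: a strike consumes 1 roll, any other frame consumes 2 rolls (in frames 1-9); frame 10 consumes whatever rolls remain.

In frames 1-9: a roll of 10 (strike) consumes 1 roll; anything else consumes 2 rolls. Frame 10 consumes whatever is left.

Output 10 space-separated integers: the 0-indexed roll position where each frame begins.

Answer: 0 1 3 5 7 8 10 12 14 15

Derivation:
Frame 1 starts at roll index 0: roll=10 (strike), consumes 1 roll
Frame 2 starts at roll index 1: rolls=0,8 (sum=8), consumes 2 rolls
Frame 3 starts at roll index 3: rolls=0,8 (sum=8), consumes 2 rolls
Frame 4 starts at roll index 5: rolls=7,1 (sum=8), consumes 2 rolls
Frame 5 starts at roll index 7: roll=10 (strike), consumes 1 roll
Frame 6 starts at roll index 8: rolls=2,8 (sum=10), consumes 2 rolls
Frame 7 starts at roll index 10: rolls=9,0 (sum=9), consumes 2 rolls
Frame 8 starts at roll index 12: rolls=6,0 (sum=6), consumes 2 rolls
Frame 9 starts at roll index 14: roll=10 (strike), consumes 1 roll
Frame 10 starts at roll index 15: 2 remaining rolls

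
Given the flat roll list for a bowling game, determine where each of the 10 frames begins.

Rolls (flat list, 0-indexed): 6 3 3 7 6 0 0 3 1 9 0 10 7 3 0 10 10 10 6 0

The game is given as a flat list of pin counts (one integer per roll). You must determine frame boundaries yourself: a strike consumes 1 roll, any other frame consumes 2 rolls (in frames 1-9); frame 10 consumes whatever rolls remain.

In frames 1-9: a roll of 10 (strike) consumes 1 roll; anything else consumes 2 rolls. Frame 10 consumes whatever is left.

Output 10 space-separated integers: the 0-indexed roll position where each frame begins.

Answer: 0 2 4 6 8 10 12 14 16 17

Derivation:
Frame 1 starts at roll index 0: rolls=6,3 (sum=9), consumes 2 rolls
Frame 2 starts at roll index 2: rolls=3,7 (sum=10), consumes 2 rolls
Frame 3 starts at roll index 4: rolls=6,0 (sum=6), consumes 2 rolls
Frame 4 starts at roll index 6: rolls=0,3 (sum=3), consumes 2 rolls
Frame 5 starts at roll index 8: rolls=1,9 (sum=10), consumes 2 rolls
Frame 6 starts at roll index 10: rolls=0,10 (sum=10), consumes 2 rolls
Frame 7 starts at roll index 12: rolls=7,3 (sum=10), consumes 2 rolls
Frame 8 starts at roll index 14: rolls=0,10 (sum=10), consumes 2 rolls
Frame 9 starts at roll index 16: roll=10 (strike), consumes 1 roll
Frame 10 starts at roll index 17: 3 remaining rolls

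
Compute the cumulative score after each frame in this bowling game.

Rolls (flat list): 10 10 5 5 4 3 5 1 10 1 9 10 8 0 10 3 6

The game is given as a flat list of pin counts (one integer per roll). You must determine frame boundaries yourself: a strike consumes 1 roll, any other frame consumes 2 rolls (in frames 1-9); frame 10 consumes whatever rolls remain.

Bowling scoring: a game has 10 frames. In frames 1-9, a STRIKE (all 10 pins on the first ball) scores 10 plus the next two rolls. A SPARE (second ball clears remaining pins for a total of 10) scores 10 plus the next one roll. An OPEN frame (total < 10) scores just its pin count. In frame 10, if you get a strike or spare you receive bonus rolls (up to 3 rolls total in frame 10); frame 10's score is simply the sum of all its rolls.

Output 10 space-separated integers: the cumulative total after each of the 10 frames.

Answer: 25 45 59 66 72 92 112 130 138 157

Derivation:
Frame 1: STRIKE. 10 + next two rolls (10+5) = 25. Cumulative: 25
Frame 2: STRIKE. 10 + next two rolls (5+5) = 20. Cumulative: 45
Frame 3: SPARE (5+5=10). 10 + next roll (4) = 14. Cumulative: 59
Frame 4: OPEN (4+3=7). Cumulative: 66
Frame 5: OPEN (5+1=6). Cumulative: 72
Frame 6: STRIKE. 10 + next two rolls (1+9) = 20. Cumulative: 92
Frame 7: SPARE (1+9=10). 10 + next roll (10) = 20. Cumulative: 112
Frame 8: STRIKE. 10 + next two rolls (8+0) = 18. Cumulative: 130
Frame 9: OPEN (8+0=8). Cumulative: 138
Frame 10: STRIKE. Sum of all frame-10 rolls (10+3+6) = 19. Cumulative: 157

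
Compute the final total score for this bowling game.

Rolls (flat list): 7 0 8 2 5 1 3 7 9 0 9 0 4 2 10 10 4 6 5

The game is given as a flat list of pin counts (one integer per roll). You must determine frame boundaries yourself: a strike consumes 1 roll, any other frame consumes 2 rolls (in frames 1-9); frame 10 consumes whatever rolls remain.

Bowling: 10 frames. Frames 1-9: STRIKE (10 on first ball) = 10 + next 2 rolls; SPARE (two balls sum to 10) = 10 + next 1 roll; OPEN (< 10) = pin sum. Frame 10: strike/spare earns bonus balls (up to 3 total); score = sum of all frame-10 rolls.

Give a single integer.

Answer: 130

Derivation:
Frame 1: OPEN (7+0=7). Cumulative: 7
Frame 2: SPARE (8+2=10). 10 + next roll (5) = 15. Cumulative: 22
Frame 3: OPEN (5+1=6). Cumulative: 28
Frame 4: SPARE (3+7=10). 10 + next roll (9) = 19. Cumulative: 47
Frame 5: OPEN (9+0=9). Cumulative: 56
Frame 6: OPEN (9+0=9). Cumulative: 65
Frame 7: OPEN (4+2=6). Cumulative: 71
Frame 8: STRIKE. 10 + next two rolls (10+4) = 24. Cumulative: 95
Frame 9: STRIKE. 10 + next two rolls (4+6) = 20. Cumulative: 115
Frame 10: SPARE. Sum of all frame-10 rolls (4+6+5) = 15. Cumulative: 130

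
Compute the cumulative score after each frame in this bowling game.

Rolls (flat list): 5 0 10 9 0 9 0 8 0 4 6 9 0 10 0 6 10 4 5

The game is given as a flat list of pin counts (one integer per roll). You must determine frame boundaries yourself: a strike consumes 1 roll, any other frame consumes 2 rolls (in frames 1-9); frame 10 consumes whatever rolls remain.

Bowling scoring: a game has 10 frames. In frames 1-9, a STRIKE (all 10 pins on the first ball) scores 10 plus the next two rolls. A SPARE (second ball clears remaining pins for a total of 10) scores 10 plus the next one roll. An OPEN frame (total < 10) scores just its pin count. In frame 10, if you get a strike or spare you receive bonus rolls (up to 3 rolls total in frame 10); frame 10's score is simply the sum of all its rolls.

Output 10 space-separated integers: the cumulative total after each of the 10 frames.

Frame 1: OPEN (5+0=5). Cumulative: 5
Frame 2: STRIKE. 10 + next two rolls (9+0) = 19. Cumulative: 24
Frame 3: OPEN (9+0=9). Cumulative: 33
Frame 4: OPEN (9+0=9). Cumulative: 42
Frame 5: OPEN (8+0=8). Cumulative: 50
Frame 6: SPARE (4+6=10). 10 + next roll (9) = 19. Cumulative: 69
Frame 7: OPEN (9+0=9). Cumulative: 78
Frame 8: STRIKE. 10 + next two rolls (0+6) = 16. Cumulative: 94
Frame 9: OPEN (0+6=6). Cumulative: 100
Frame 10: STRIKE. Sum of all frame-10 rolls (10+4+5) = 19. Cumulative: 119

Answer: 5 24 33 42 50 69 78 94 100 119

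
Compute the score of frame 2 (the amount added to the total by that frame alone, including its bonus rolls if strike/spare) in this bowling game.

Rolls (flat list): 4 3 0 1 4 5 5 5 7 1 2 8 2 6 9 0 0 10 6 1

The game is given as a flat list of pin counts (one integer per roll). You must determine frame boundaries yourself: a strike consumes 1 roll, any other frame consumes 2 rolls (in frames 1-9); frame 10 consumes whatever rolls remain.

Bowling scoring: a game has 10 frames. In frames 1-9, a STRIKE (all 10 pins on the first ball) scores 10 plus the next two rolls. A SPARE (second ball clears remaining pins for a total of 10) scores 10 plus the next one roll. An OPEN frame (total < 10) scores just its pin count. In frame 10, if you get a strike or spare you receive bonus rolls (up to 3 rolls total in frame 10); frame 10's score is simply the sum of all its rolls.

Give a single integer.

Frame 1: OPEN (4+3=7). Cumulative: 7
Frame 2: OPEN (0+1=1). Cumulative: 8
Frame 3: OPEN (4+5=9). Cumulative: 17
Frame 4: SPARE (5+5=10). 10 + next roll (7) = 17. Cumulative: 34

Answer: 1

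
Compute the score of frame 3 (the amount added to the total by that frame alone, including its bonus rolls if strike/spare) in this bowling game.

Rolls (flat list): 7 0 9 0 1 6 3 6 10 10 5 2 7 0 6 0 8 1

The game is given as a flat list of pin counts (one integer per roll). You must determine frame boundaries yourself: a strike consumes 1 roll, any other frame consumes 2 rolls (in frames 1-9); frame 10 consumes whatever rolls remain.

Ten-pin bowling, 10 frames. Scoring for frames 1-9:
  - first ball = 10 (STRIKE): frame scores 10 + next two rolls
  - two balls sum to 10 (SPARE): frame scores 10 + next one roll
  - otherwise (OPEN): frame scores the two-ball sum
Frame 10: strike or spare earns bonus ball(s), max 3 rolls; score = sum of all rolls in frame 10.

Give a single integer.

Frame 1: OPEN (7+0=7). Cumulative: 7
Frame 2: OPEN (9+0=9). Cumulative: 16
Frame 3: OPEN (1+6=7). Cumulative: 23
Frame 4: OPEN (3+6=9). Cumulative: 32
Frame 5: STRIKE. 10 + next two rolls (10+5) = 25. Cumulative: 57

Answer: 7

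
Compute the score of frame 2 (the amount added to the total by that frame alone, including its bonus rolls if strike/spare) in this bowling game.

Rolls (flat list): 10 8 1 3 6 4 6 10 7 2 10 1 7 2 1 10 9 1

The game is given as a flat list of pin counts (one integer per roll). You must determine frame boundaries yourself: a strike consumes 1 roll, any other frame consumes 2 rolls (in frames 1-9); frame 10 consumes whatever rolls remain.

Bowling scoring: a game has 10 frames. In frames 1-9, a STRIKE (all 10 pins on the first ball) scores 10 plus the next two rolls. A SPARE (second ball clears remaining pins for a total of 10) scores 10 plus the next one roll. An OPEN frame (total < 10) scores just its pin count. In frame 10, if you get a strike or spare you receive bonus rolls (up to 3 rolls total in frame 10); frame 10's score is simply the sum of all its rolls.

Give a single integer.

Answer: 9

Derivation:
Frame 1: STRIKE. 10 + next two rolls (8+1) = 19. Cumulative: 19
Frame 2: OPEN (8+1=9). Cumulative: 28
Frame 3: OPEN (3+6=9). Cumulative: 37
Frame 4: SPARE (4+6=10). 10 + next roll (10) = 20. Cumulative: 57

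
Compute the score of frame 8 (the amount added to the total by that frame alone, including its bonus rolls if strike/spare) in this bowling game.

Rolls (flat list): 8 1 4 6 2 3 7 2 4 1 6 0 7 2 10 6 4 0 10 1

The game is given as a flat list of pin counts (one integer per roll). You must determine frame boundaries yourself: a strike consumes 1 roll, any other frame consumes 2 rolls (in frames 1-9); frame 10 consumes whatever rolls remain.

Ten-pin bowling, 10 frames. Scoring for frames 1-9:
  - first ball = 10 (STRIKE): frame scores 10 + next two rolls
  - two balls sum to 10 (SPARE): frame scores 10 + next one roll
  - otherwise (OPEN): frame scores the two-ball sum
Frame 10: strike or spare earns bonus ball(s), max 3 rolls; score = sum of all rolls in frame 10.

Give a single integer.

Frame 1: OPEN (8+1=9). Cumulative: 9
Frame 2: SPARE (4+6=10). 10 + next roll (2) = 12. Cumulative: 21
Frame 3: OPEN (2+3=5). Cumulative: 26
Frame 4: OPEN (7+2=9). Cumulative: 35
Frame 5: OPEN (4+1=5). Cumulative: 40
Frame 6: OPEN (6+0=6). Cumulative: 46
Frame 7: OPEN (7+2=9). Cumulative: 55
Frame 8: STRIKE. 10 + next two rolls (6+4) = 20. Cumulative: 75
Frame 9: SPARE (6+4=10). 10 + next roll (0) = 10. Cumulative: 85
Frame 10: SPARE. Sum of all frame-10 rolls (0+10+1) = 11. Cumulative: 96

Answer: 20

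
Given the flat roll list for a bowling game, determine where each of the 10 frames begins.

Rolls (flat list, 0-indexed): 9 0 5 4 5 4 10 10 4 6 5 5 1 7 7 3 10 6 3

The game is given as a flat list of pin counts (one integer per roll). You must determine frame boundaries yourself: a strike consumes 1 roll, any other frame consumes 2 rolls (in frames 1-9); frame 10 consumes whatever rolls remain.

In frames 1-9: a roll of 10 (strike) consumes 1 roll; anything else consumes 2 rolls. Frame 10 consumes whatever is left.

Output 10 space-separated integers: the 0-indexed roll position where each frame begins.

Answer: 0 2 4 6 7 8 10 12 14 16

Derivation:
Frame 1 starts at roll index 0: rolls=9,0 (sum=9), consumes 2 rolls
Frame 2 starts at roll index 2: rolls=5,4 (sum=9), consumes 2 rolls
Frame 3 starts at roll index 4: rolls=5,4 (sum=9), consumes 2 rolls
Frame 4 starts at roll index 6: roll=10 (strike), consumes 1 roll
Frame 5 starts at roll index 7: roll=10 (strike), consumes 1 roll
Frame 6 starts at roll index 8: rolls=4,6 (sum=10), consumes 2 rolls
Frame 7 starts at roll index 10: rolls=5,5 (sum=10), consumes 2 rolls
Frame 8 starts at roll index 12: rolls=1,7 (sum=8), consumes 2 rolls
Frame 9 starts at roll index 14: rolls=7,3 (sum=10), consumes 2 rolls
Frame 10 starts at roll index 16: 3 remaining rolls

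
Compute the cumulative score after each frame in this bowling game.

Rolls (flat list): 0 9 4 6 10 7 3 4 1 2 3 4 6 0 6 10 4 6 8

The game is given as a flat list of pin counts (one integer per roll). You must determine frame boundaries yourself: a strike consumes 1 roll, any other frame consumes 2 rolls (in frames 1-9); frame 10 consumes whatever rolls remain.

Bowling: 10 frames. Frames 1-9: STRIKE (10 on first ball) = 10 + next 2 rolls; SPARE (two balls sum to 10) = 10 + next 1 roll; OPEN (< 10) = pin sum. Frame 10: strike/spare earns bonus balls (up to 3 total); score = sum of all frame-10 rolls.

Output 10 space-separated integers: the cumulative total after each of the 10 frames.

Frame 1: OPEN (0+9=9). Cumulative: 9
Frame 2: SPARE (4+6=10). 10 + next roll (10) = 20. Cumulative: 29
Frame 3: STRIKE. 10 + next two rolls (7+3) = 20. Cumulative: 49
Frame 4: SPARE (7+3=10). 10 + next roll (4) = 14. Cumulative: 63
Frame 5: OPEN (4+1=5). Cumulative: 68
Frame 6: OPEN (2+3=5). Cumulative: 73
Frame 7: SPARE (4+6=10). 10 + next roll (0) = 10. Cumulative: 83
Frame 8: OPEN (0+6=6). Cumulative: 89
Frame 9: STRIKE. 10 + next two rolls (4+6) = 20. Cumulative: 109
Frame 10: SPARE. Sum of all frame-10 rolls (4+6+8) = 18. Cumulative: 127

Answer: 9 29 49 63 68 73 83 89 109 127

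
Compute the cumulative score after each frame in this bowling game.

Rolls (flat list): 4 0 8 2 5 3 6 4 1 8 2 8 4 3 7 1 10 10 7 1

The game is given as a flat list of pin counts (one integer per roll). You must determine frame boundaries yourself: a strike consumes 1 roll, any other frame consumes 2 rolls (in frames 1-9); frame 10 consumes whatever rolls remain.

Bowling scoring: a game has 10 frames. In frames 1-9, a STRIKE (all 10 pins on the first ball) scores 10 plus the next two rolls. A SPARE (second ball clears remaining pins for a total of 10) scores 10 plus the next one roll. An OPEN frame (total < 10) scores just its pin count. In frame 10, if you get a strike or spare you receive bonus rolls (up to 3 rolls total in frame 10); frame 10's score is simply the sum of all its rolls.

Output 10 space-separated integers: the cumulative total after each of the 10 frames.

Frame 1: OPEN (4+0=4). Cumulative: 4
Frame 2: SPARE (8+2=10). 10 + next roll (5) = 15. Cumulative: 19
Frame 3: OPEN (5+3=8). Cumulative: 27
Frame 4: SPARE (6+4=10). 10 + next roll (1) = 11. Cumulative: 38
Frame 5: OPEN (1+8=9). Cumulative: 47
Frame 6: SPARE (2+8=10). 10 + next roll (4) = 14. Cumulative: 61
Frame 7: OPEN (4+3=7). Cumulative: 68
Frame 8: OPEN (7+1=8). Cumulative: 76
Frame 9: STRIKE. 10 + next two rolls (10+7) = 27. Cumulative: 103
Frame 10: STRIKE. Sum of all frame-10 rolls (10+7+1) = 18. Cumulative: 121

Answer: 4 19 27 38 47 61 68 76 103 121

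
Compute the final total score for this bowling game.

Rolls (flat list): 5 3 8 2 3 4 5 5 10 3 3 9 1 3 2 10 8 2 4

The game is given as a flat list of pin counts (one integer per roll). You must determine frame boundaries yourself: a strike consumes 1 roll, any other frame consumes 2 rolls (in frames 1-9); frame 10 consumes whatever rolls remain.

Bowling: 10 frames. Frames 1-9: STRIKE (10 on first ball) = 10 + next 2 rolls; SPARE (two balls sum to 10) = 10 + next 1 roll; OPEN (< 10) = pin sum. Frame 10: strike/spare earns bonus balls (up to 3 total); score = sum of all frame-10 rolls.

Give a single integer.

Frame 1: OPEN (5+3=8). Cumulative: 8
Frame 2: SPARE (8+2=10). 10 + next roll (3) = 13. Cumulative: 21
Frame 3: OPEN (3+4=7). Cumulative: 28
Frame 4: SPARE (5+5=10). 10 + next roll (10) = 20. Cumulative: 48
Frame 5: STRIKE. 10 + next two rolls (3+3) = 16. Cumulative: 64
Frame 6: OPEN (3+3=6). Cumulative: 70
Frame 7: SPARE (9+1=10). 10 + next roll (3) = 13. Cumulative: 83
Frame 8: OPEN (3+2=5). Cumulative: 88
Frame 9: STRIKE. 10 + next two rolls (8+2) = 20. Cumulative: 108
Frame 10: SPARE. Sum of all frame-10 rolls (8+2+4) = 14. Cumulative: 122

Answer: 122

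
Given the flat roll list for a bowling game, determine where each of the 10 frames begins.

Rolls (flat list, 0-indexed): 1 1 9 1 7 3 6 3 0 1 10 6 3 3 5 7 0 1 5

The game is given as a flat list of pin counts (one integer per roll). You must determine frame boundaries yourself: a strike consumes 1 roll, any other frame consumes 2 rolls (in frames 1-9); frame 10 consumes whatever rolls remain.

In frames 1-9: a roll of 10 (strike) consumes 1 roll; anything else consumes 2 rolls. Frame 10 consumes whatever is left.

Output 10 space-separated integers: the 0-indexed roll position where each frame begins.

Frame 1 starts at roll index 0: rolls=1,1 (sum=2), consumes 2 rolls
Frame 2 starts at roll index 2: rolls=9,1 (sum=10), consumes 2 rolls
Frame 3 starts at roll index 4: rolls=7,3 (sum=10), consumes 2 rolls
Frame 4 starts at roll index 6: rolls=6,3 (sum=9), consumes 2 rolls
Frame 5 starts at roll index 8: rolls=0,1 (sum=1), consumes 2 rolls
Frame 6 starts at roll index 10: roll=10 (strike), consumes 1 roll
Frame 7 starts at roll index 11: rolls=6,3 (sum=9), consumes 2 rolls
Frame 8 starts at roll index 13: rolls=3,5 (sum=8), consumes 2 rolls
Frame 9 starts at roll index 15: rolls=7,0 (sum=7), consumes 2 rolls
Frame 10 starts at roll index 17: 2 remaining rolls

Answer: 0 2 4 6 8 10 11 13 15 17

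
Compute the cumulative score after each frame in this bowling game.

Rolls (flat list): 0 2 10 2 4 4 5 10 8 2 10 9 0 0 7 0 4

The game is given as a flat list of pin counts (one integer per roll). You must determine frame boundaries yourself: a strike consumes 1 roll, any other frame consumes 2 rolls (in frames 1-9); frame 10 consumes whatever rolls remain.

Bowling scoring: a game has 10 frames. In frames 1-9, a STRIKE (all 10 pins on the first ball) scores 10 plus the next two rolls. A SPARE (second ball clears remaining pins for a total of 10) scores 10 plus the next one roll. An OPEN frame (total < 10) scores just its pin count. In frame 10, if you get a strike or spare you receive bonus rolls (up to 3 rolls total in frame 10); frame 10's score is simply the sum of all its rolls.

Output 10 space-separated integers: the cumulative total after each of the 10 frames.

Frame 1: OPEN (0+2=2). Cumulative: 2
Frame 2: STRIKE. 10 + next two rolls (2+4) = 16. Cumulative: 18
Frame 3: OPEN (2+4=6). Cumulative: 24
Frame 4: OPEN (4+5=9). Cumulative: 33
Frame 5: STRIKE. 10 + next two rolls (8+2) = 20. Cumulative: 53
Frame 6: SPARE (8+2=10). 10 + next roll (10) = 20. Cumulative: 73
Frame 7: STRIKE. 10 + next two rolls (9+0) = 19. Cumulative: 92
Frame 8: OPEN (9+0=9). Cumulative: 101
Frame 9: OPEN (0+7=7). Cumulative: 108
Frame 10: OPEN. Sum of all frame-10 rolls (0+4) = 4. Cumulative: 112

Answer: 2 18 24 33 53 73 92 101 108 112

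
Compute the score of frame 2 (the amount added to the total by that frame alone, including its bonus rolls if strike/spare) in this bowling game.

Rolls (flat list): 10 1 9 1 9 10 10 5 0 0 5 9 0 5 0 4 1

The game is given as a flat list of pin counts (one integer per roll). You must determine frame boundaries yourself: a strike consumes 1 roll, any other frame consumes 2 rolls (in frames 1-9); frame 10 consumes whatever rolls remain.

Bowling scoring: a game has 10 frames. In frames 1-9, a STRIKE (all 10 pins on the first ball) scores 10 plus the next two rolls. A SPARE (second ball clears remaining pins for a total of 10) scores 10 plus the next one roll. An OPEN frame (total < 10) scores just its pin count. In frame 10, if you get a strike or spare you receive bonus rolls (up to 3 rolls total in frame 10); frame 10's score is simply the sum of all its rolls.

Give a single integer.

Frame 1: STRIKE. 10 + next two rolls (1+9) = 20. Cumulative: 20
Frame 2: SPARE (1+9=10). 10 + next roll (1) = 11. Cumulative: 31
Frame 3: SPARE (1+9=10). 10 + next roll (10) = 20. Cumulative: 51
Frame 4: STRIKE. 10 + next two rolls (10+5) = 25. Cumulative: 76

Answer: 11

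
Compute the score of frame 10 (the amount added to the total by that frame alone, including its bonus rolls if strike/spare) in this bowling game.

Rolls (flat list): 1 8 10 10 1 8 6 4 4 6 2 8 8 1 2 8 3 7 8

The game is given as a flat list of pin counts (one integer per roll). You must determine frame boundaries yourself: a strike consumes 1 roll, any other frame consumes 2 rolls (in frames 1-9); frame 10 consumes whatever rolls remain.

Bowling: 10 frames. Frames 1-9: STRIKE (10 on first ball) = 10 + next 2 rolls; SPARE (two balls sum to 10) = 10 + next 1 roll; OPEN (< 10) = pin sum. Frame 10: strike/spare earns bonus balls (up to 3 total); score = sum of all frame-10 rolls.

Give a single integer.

Answer: 18

Derivation:
Frame 1: OPEN (1+8=9). Cumulative: 9
Frame 2: STRIKE. 10 + next two rolls (10+1) = 21. Cumulative: 30
Frame 3: STRIKE. 10 + next two rolls (1+8) = 19. Cumulative: 49
Frame 4: OPEN (1+8=9). Cumulative: 58
Frame 5: SPARE (6+4=10). 10 + next roll (4) = 14. Cumulative: 72
Frame 6: SPARE (4+6=10). 10 + next roll (2) = 12. Cumulative: 84
Frame 7: SPARE (2+8=10). 10 + next roll (8) = 18. Cumulative: 102
Frame 8: OPEN (8+1=9). Cumulative: 111
Frame 9: SPARE (2+8=10). 10 + next roll (3) = 13. Cumulative: 124
Frame 10: SPARE. Sum of all frame-10 rolls (3+7+8) = 18. Cumulative: 142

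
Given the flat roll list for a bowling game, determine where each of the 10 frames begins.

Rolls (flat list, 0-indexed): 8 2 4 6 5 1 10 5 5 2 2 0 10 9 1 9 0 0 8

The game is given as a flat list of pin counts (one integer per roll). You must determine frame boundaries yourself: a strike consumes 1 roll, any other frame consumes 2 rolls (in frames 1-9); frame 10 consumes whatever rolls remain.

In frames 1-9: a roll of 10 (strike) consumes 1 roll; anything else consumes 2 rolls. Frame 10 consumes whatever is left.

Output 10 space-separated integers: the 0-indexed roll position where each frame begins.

Frame 1 starts at roll index 0: rolls=8,2 (sum=10), consumes 2 rolls
Frame 2 starts at roll index 2: rolls=4,6 (sum=10), consumes 2 rolls
Frame 3 starts at roll index 4: rolls=5,1 (sum=6), consumes 2 rolls
Frame 4 starts at roll index 6: roll=10 (strike), consumes 1 roll
Frame 5 starts at roll index 7: rolls=5,5 (sum=10), consumes 2 rolls
Frame 6 starts at roll index 9: rolls=2,2 (sum=4), consumes 2 rolls
Frame 7 starts at roll index 11: rolls=0,10 (sum=10), consumes 2 rolls
Frame 8 starts at roll index 13: rolls=9,1 (sum=10), consumes 2 rolls
Frame 9 starts at roll index 15: rolls=9,0 (sum=9), consumes 2 rolls
Frame 10 starts at roll index 17: 2 remaining rolls

Answer: 0 2 4 6 7 9 11 13 15 17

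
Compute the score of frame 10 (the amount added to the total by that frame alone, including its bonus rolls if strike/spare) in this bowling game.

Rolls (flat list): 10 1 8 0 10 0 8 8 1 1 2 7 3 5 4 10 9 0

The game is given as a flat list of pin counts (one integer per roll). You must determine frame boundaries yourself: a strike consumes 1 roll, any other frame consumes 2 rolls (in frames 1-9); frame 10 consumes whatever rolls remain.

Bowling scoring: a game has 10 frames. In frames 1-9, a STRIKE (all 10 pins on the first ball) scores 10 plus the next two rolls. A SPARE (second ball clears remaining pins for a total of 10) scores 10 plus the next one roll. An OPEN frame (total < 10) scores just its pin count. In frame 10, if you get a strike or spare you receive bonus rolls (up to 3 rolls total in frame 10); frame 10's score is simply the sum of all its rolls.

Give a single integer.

Frame 1: STRIKE. 10 + next two rolls (1+8) = 19. Cumulative: 19
Frame 2: OPEN (1+8=9). Cumulative: 28
Frame 3: SPARE (0+10=10). 10 + next roll (0) = 10. Cumulative: 38
Frame 4: OPEN (0+8=8). Cumulative: 46
Frame 5: OPEN (8+1=9). Cumulative: 55
Frame 6: OPEN (1+2=3). Cumulative: 58
Frame 7: SPARE (7+3=10). 10 + next roll (5) = 15. Cumulative: 73
Frame 8: OPEN (5+4=9). Cumulative: 82
Frame 9: STRIKE. 10 + next two rolls (9+0) = 19. Cumulative: 101
Frame 10: OPEN. Sum of all frame-10 rolls (9+0) = 9. Cumulative: 110

Answer: 9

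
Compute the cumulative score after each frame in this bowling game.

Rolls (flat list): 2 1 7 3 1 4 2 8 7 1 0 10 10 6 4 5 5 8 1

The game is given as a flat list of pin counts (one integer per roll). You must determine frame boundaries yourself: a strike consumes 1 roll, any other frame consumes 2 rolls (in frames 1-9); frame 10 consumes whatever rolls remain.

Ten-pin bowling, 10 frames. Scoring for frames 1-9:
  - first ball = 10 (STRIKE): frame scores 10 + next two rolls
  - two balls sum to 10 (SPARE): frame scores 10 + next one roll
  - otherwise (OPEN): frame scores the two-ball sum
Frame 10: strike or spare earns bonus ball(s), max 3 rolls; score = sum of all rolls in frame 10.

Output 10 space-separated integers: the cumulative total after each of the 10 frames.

Answer: 3 14 19 36 44 64 84 99 117 126

Derivation:
Frame 1: OPEN (2+1=3). Cumulative: 3
Frame 2: SPARE (7+3=10). 10 + next roll (1) = 11. Cumulative: 14
Frame 3: OPEN (1+4=5). Cumulative: 19
Frame 4: SPARE (2+8=10). 10 + next roll (7) = 17. Cumulative: 36
Frame 5: OPEN (7+1=8). Cumulative: 44
Frame 6: SPARE (0+10=10). 10 + next roll (10) = 20. Cumulative: 64
Frame 7: STRIKE. 10 + next two rolls (6+4) = 20. Cumulative: 84
Frame 8: SPARE (6+4=10). 10 + next roll (5) = 15. Cumulative: 99
Frame 9: SPARE (5+5=10). 10 + next roll (8) = 18. Cumulative: 117
Frame 10: OPEN. Sum of all frame-10 rolls (8+1) = 9. Cumulative: 126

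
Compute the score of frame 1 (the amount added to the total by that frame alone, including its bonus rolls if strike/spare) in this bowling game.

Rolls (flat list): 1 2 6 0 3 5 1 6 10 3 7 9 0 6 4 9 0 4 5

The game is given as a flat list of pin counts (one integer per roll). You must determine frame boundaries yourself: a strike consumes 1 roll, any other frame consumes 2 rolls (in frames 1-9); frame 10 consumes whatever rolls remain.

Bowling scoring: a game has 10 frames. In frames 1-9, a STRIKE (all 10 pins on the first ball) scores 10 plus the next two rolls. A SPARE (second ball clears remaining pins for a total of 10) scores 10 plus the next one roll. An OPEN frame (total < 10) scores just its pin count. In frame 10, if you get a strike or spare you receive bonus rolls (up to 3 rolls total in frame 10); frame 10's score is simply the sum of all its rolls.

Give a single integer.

Answer: 3

Derivation:
Frame 1: OPEN (1+2=3). Cumulative: 3
Frame 2: OPEN (6+0=6). Cumulative: 9
Frame 3: OPEN (3+5=8). Cumulative: 17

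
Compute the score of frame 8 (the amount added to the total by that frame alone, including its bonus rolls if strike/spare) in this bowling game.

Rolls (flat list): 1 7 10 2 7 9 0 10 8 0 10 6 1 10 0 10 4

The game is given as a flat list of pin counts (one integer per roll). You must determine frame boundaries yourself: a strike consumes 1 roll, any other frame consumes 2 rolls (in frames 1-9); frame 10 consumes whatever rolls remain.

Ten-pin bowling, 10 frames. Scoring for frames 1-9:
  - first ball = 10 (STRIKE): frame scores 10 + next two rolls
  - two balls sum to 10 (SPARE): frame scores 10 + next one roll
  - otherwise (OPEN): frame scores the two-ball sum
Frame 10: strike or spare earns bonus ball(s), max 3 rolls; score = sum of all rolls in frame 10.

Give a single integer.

Answer: 7

Derivation:
Frame 1: OPEN (1+7=8). Cumulative: 8
Frame 2: STRIKE. 10 + next two rolls (2+7) = 19. Cumulative: 27
Frame 3: OPEN (2+7=9). Cumulative: 36
Frame 4: OPEN (9+0=9). Cumulative: 45
Frame 5: STRIKE. 10 + next two rolls (8+0) = 18. Cumulative: 63
Frame 6: OPEN (8+0=8). Cumulative: 71
Frame 7: STRIKE. 10 + next two rolls (6+1) = 17. Cumulative: 88
Frame 8: OPEN (6+1=7). Cumulative: 95
Frame 9: STRIKE. 10 + next two rolls (0+10) = 20. Cumulative: 115
Frame 10: SPARE. Sum of all frame-10 rolls (0+10+4) = 14. Cumulative: 129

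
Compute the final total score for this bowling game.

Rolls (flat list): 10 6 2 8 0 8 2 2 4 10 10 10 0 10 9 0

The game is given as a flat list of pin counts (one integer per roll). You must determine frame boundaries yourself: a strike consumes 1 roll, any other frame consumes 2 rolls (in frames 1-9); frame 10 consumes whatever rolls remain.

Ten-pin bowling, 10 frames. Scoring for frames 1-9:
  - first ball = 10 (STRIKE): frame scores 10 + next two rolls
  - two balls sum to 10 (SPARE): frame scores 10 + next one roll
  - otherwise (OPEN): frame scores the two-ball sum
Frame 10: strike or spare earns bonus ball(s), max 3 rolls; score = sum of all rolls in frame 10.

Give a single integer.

Answer: 150

Derivation:
Frame 1: STRIKE. 10 + next two rolls (6+2) = 18. Cumulative: 18
Frame 2: OPEN (6+2=8). Cumulative: 26
Frame 3: OPEN (8+0=8). Cumulative: 34
Frame 4: SPARE (8+2=10). 10 + next roll (2) = 12. Cumulative: 46
Frame 5: OPEN (2+4=6). Cumulative: 52
Frame 6: STRIKE. 10 + next two rolls (10+10) = 30. Cumulative: 82
Frame 7: STRIKE. 10 + next two rolls (10+0) = 20. Cumulative: 102
Frame 8: STRIKE. 10 + next two rolls (0+10) = 20. Cumulative: 122
Frame 9: SPARE (0+10=10). 10 + next roll (9) = 19. Cumulative: 141
Frame 10: OPEN. Sum of all frame-10 rolls (9+0) = 9. Cumulative: 150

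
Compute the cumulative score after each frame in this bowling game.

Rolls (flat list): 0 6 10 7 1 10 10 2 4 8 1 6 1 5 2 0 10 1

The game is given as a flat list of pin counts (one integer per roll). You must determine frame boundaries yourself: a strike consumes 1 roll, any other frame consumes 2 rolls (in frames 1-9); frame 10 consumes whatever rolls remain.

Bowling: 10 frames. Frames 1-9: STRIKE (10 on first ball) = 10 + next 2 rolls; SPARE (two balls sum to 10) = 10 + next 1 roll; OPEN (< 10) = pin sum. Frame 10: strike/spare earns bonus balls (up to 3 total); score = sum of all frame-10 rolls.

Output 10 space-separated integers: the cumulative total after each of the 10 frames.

Answer: 6 24 32 54 70 76 85 92 99 110

Derivation:
Frame 1: OPEN (0+6=6). Cumulative: 6
Frame 2: STRIKE. 10 + next two rolls (7+1) = 18. Cumulative: 24
Frame 3: OPEN (7+1=8). Cumulative: 32
Frame 4: STRIKE. 10 + next two rolls (10+2) = 22. Cumulative: 54
Frame 5: STRIKE. 10 + next two rolls (2+4) = 16. Cumulative: 70
Frame 6: OPEN (2+4=6). Cumulative: 76
Frame 7: OPEN (8+1=9). Cumulative: 85
Frame 8: OPEN (6+1=7). Cumulative: 92
Frame 9: OPEN (5+2=7). Cumulative: 99
Frame 10: SPARE. Sum of all frame-10 rolls (0+10+1) = 11. Cumulative: 110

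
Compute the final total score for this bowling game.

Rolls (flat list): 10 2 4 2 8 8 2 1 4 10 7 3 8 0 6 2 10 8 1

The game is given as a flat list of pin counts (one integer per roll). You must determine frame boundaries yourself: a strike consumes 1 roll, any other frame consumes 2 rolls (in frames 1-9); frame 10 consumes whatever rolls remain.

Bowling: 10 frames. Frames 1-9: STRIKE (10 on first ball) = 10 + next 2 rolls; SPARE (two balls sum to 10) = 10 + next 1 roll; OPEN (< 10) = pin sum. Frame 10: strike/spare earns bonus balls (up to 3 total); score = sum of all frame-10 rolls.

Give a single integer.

Frame 1: STRIKE. 10 + next two rolls (2+4) = 16. Cumulative: 16
Frame 2: OPEN (2+4=6). Cumulative: 22
Frame 3: SPARE (2+8=10). 10 + next roll (8) = 18. Cumulative: 40
Frame 4: SPARE (8+2=10). 10 + next roll (1) = 11. Cumulative: 51
Frame 5: OPEN (1+4=5). Cumulative: 56
Frame 6: STRIKE. 10 + next two rolls (7+3) = 20. Cumulative: 76
Frame 7: SPARE (7+3=10). 10 + next roll (8) = 18. Cumulative: 94
Frame 8: OPEN (8+0=8). Cumulative: 102
Frame 9: OPEN (6+2=8). Cumulative: 110
Frame 10: STRIKE. Sum of all frame-10 rolls (10+8+1) = 19. Cumulative: 129

Answer: 129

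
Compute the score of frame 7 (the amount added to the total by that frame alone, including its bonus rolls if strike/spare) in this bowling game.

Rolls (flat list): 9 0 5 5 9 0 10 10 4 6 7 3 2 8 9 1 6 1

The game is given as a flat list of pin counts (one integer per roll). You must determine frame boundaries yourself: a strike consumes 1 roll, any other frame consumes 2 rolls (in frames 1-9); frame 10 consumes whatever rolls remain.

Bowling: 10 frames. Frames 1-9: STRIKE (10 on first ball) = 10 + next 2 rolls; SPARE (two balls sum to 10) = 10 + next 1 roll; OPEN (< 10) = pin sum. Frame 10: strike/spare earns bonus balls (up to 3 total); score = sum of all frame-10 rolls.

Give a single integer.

Frame 1: OPEN (9+0=9). Cumulative: 9
Frame 2: SPARE (5+5=10). 10 + next roll (9) = 19. Cumulative: 28
Frame 3: OPEN (9+0=9). Cumulative: 37
Frame 4: STRIKE. 10 + next two rolls (10+4) = 24. Cumulative: 61
Frame 5: STRIKE. 10 + next two rolls (4+6) = 20. Cumulative: 81
Frame 6: SPARE (4+6=10). 10 + next roll (7) = 17. Cumulative: 98
Frame 7: SPARE (7+3=10). 10 + next roll (2) = 12. Cumulative: 110
Frame 8: SPARE (2+8=10). 10 + next roll (9) = 19. Cumulative: 129
Frame 9: SPARE (9+1=10). 10 + next roll (6) = 16. Cumulative: 145

Answer: 12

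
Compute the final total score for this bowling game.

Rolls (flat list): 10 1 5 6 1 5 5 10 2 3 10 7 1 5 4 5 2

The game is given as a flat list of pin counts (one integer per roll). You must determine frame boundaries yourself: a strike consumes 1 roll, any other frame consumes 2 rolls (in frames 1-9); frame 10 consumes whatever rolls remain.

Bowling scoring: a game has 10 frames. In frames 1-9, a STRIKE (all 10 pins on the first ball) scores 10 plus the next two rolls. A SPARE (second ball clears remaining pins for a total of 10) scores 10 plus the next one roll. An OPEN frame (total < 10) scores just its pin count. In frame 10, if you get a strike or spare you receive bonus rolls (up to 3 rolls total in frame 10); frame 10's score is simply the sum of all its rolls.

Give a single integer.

Frame 1: STRIKE. 10 + next two rolls (1+5) = 16. Cumulative: 16
Frame 2: OPEN (1+5=6). Cumulative: 22
Frame 3: OPEN (6+1=7). Cumulative: 29
Frame 4: SPARE (5+5=10). 10 + next roll (10) = 20. Cumulative: 49
Frame 5: STRIKE. 10 + next two rolls (2+3) = 15. Cumulative: 64
Frame 6: OPEN (2+3=5). Cumulative: 69
Frame 7: STRIKE. 10 + next two rolls (7+1) = 18. Cumulative: 87
Frame 8: OPEN (7+1=8). Cumulative: 95
Frame 9: OPEN (5+4=9). Cumulative: 104
Frame 10: OPEN. Sum of all frame-10 rolls (5+2) = 7. Cumulative: 111

Answer: 111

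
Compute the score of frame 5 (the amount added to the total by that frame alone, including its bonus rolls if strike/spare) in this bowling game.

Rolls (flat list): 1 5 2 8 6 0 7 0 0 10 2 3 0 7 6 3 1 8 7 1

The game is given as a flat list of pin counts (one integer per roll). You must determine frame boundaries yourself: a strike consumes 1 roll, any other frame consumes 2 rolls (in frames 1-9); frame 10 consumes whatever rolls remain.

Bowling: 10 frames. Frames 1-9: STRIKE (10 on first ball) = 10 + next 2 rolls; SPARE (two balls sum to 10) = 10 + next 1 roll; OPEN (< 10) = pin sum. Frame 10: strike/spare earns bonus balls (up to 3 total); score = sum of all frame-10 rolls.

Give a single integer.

Answer: 12

Derivation:
Frame 1: OPEN (1+5=6). Cumulative: 6
Frame 2: SPARE (2+8=10). 10 + next roll (6) = 16. Cumulative: 22
Frame 3: OPEN (6+0=6). Cumulative: 28
Frame 4: OPEN (7+0=7). Cumulative: 35
Frame 5: SPARE (0+10=10). 10 + next roll (2) = 12. Cumulative: 47
Frame 6: OPEN (2+3=5). Cumulative: 52
Frame 7: OPEN (0+7=7). Cumulative: 59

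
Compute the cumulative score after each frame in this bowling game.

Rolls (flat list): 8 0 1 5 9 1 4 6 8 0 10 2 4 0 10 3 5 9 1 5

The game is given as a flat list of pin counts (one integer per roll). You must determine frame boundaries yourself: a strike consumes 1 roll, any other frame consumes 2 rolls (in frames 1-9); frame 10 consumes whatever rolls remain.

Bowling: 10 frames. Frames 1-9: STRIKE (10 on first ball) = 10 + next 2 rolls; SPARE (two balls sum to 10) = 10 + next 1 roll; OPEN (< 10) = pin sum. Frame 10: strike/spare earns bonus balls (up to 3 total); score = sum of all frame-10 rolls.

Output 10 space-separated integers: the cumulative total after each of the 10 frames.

Answer: 8 14 28 46 54 70 76 89 97 112

Derivation:
Frame 1: OPEN (8+0=8). Cumulative: 8
Frame 2: OPEN (1+5=6). Cumulative: 14
Frame 3: SPARE (9+1=10). 10 + next roll (4) = 14. Cumulative: 28
Frame 4: SPARE (4+6=10). 10 + next roll (8) = 18. Cumulative: 46
Frame 5: OPEN (8+0=8). Cumulative: 54
Frame 6: STRIKE. 10 + next two rolls (2+4) = 16. Cumulative: 70
Frame 7: OPEN (2+4=6). Cumulative: 76
Frame 8: SPARE (0+10=10). 10 + next roll (3) = 13. Cumulative: 89
Frame 9: OPEN (3+5=8). Cumulative: 97
Frame 10: SPARE. Sum of all frame-10 rolls (9+1+5) = 15. Cumulative: 112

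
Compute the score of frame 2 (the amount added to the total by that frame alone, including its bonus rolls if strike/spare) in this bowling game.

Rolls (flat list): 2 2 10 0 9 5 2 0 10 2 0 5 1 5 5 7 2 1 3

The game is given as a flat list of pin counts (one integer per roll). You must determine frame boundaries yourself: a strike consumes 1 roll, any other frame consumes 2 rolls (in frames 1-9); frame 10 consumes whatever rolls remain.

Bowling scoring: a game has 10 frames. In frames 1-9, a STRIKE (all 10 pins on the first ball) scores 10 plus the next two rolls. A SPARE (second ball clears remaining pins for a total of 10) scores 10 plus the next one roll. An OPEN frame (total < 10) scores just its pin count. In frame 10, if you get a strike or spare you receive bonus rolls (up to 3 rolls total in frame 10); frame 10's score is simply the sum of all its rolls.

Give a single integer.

Frame 1: OPEN (2+2=4). Cumulative: 4
Frame 2: STRIKE. 10 + next two rolls (0+9) = 19. Cumulative: 23
Frame 3: OPEN (0+9=9). Cumulative: 32
Frame 4: OPEN (5+2=7). Cumulative: 39

Answer: 19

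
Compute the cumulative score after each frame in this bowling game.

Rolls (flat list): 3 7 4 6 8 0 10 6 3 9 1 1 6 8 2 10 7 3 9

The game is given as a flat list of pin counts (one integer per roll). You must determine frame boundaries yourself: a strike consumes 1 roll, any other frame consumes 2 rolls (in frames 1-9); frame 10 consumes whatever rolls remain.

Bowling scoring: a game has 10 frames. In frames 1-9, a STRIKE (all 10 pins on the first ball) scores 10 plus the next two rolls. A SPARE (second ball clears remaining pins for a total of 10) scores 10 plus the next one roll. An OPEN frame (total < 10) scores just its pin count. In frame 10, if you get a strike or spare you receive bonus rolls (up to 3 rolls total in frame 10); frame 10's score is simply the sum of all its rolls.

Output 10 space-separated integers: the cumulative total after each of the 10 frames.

Frame 1: SPARE (3+7=10). 10 + next roll (4) = 14. Cumulative: 14
Frame 2: SPARE (4+6=10). 10 + next roll (8) = 18. Cumulative: 32
Frame 3: OPEN (8+0=8). Cumulative: 40
Frame 4: STRIKE. 10 + next two rolls (6+3) = 19. Cumulative: 59
Frame 5: OPEN (6+3=9). Cumulative: 68
Frame 6: SPARE (9+1=10). 10 + next roll (1) = 11. Cumulative: 79
Frame 7: OPEN (1+6=7). Cumulative: 86
Frame 8: SPARE (8+2=10). 10 + next roll (10) = 20. Cumulative: 106
Frame 9: STRIKE. 10 + next two rolls (7+3) = 20. Cumulative: 126
Frame 10: SPARE. Sum of all frame-10 rolls (7+3+9) = 19. Cumulative: 145

Answer: 14 32 40 59 68 79 86 106 126 145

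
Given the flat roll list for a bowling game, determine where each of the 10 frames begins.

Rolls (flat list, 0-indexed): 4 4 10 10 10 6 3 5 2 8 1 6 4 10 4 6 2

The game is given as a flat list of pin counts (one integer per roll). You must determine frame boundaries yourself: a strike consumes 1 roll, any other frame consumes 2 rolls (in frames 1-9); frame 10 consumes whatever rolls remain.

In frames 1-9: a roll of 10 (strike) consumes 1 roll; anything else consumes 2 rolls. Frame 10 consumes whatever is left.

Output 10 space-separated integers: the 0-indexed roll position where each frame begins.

Frame 1 starts at roll index 0: rolls=4,4 (sum=8), consumes 2 rolls
Frame 2 starts at roll index 2: roll=10 (strike), consumes 1 roll
Frame 3 starts at roll index 3: roll=10 (strike), consumes 1 roll
Frame 4 starts at roll index 4: roll=10 (strike), consumes 1 roll
Frame 5 starts at roll index 5: rolls=6,3 (sum=9), consumes 2 rolls
Frame 6 starts at roll index 7: rolls=5,2 (sum=7), consumes 2 rolls
Frame 7 starts at roll index 9: rolls=8,1 (sum=9), consumes 2 rolls
Frame 8 starts at roll index 11: rolls=6,4 (sum=10), consumes 2 rolls
Frame 9 starts at roll index 13: roll=10 (strike), consumes 1 roll
Frame 10 starts at roll index 14: 3 remaining rolls

Answer: 0 2 3 4 5 7 9 11 13 14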